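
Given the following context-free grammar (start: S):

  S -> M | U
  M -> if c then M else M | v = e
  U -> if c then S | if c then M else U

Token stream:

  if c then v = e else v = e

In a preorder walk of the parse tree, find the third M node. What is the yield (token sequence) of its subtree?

v = e

[S [M if c then [M v = e] else [M v = e]]]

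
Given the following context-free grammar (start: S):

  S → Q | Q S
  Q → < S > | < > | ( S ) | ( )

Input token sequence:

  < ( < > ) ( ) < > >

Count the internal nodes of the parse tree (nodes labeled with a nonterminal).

[S [Q < [S [Q ( [S [Q < >]] )] [S [Q ( )] [S [Q < >]]]] >]]

10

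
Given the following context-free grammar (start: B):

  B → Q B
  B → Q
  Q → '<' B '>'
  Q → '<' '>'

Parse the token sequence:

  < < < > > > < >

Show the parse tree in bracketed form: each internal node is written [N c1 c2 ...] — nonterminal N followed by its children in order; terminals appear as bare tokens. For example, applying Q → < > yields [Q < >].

[B [Q < [B [Q < [B [Q < >]] >]] >] [B [Q < >]]]

B
Q B
< B > B
< Q > B
< < B > > B
< < Q > > B
< < < > > > B
< < < > > > Q
< < < > > > < >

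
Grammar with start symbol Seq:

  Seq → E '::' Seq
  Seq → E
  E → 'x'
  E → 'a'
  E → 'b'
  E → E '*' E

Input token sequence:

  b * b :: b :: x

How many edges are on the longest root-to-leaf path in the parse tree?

4

[Seq [E [E b] * [E b]] :: [Seq [E b] :: [Seq [E x]]]]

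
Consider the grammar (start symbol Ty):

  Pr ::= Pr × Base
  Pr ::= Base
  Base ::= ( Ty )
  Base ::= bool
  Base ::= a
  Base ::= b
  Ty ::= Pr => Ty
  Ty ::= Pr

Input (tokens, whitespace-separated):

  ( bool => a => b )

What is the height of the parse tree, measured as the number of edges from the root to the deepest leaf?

[Ty [Pr [Base ( [Ty [Pr [Base bool]] => [Ty [Pr [Base a]] => [Ty [Pr [Base b]]]]] )]]]

8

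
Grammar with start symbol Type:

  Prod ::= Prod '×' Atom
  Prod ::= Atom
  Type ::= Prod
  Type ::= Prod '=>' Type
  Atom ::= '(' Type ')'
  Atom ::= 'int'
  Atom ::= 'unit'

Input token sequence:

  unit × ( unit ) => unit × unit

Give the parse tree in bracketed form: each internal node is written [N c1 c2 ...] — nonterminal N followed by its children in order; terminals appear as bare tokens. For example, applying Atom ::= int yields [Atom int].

Type
Prod => Type
Prod × Atom => Type
Atom × Atom => Type
unit × Atom => Type
unit × ( Type ) => Type
unit × ( Prod ) => Type
unit × ( Atom ) => Type
unit × ( unit ) => Type
unit × ( unit ) => Prod
unit × ( unit ) => Prod × Atom
unit × ( unit ) => Atom × Atom
unit × ( unit ) => unit × Atom
unit × ( unit ) => unit × unit

[Type [Prod [Prod [Atom unit]] × [Atom ( [Type [Prod [Atom unit]]] )]] => [Type [Prod [Prod [Atom unit]] × [Atom unit]]]]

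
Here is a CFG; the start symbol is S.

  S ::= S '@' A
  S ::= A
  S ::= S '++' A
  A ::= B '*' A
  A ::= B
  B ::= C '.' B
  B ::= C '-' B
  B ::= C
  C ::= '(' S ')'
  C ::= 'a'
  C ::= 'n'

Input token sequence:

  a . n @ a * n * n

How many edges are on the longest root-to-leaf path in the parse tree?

[S [S [A [B [C a] . [B [C n]]]]] @ [A [B [C a]] * [A [B [C n]] * [A [B [C n]]]]]]

6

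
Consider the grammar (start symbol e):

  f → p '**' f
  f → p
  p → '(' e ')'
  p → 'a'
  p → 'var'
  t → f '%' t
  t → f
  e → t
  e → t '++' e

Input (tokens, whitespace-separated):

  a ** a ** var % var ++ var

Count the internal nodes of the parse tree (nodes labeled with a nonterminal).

[e [t [f [p a] ** [f [p a] ** [f [p var]]]] % [t [f [p var]]]] ++ [e [t [f [p var]]]]]

15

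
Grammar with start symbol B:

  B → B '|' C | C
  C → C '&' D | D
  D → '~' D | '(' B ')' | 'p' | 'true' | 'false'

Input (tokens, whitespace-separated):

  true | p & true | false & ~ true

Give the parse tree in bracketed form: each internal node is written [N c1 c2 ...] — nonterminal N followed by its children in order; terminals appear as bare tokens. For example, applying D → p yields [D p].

B
B | C
B | C | C
C | C | C
D | C | C
true | C | C
true | C & D | C
true | D & D | C
true | p & D | C
true | p & true | C
true | p & true | C & D
true | p & true | D & D
true | p & true | false & D
true | p & true | false & ~ D
true | p & true | false & ~ true

[B [B [B [C [D true]]] | [C [C [D p]] & [D true]]] | [C [C [D false]] & [D ~ [D true]]]]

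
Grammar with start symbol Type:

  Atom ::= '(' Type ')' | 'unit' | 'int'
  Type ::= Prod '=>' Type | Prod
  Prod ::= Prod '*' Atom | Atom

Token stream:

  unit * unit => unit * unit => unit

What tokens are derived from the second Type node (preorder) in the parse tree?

unit * unit => unit

[Type [Prod [Prod [Atom unit]] * [Atom unit]] => [Type [Prod [Prod [Atom unit]] * [Atom unit]] => [Type [Prod [Atom unit]]]]]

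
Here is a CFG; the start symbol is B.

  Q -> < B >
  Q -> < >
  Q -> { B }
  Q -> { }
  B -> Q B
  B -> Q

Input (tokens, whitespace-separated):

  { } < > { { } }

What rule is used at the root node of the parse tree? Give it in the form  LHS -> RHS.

[B [Q { }] [B [Q < >] [B [Q { [B [Q { }]] }]]]]

B -> Q B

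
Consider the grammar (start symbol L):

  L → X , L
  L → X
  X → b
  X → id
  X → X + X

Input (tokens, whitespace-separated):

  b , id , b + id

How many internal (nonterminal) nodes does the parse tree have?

8

[L [X b] , [L [X id] , [L [X [X b] + [X id]]]]]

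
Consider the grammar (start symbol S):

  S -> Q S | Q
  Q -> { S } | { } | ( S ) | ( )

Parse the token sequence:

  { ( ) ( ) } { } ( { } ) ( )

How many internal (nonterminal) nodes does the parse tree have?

[S [Q { [S [Q ( )] [S [Q ( )]]] }] [S [Q { }] [S [Q ( [S [Q { }]] )] [S [Q ( )]]]]]

14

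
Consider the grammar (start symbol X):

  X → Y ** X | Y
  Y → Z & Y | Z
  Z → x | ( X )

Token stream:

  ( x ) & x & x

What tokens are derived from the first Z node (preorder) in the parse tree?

( x )

[X [Y [Z ( [X [Y [Z x]]] )] & [Y [Z x] & [Y [Z x]]]]]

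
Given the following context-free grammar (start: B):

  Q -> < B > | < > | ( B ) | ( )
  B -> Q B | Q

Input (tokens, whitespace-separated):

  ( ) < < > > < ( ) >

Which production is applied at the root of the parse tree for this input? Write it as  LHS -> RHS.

B -> Q B

[B [Q ( )] [B [Q < [B [Q < >]] >] [B [Q < [B [Q ( )]] >]]]]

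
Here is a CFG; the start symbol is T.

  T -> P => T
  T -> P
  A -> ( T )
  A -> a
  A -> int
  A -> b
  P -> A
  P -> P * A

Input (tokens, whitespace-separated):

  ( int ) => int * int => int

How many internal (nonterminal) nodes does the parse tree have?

14

[T [P [A ( [T [P [A int]]] )]] => [T [P [P [A int]] * [A int]] => [T [P [A int]]]]]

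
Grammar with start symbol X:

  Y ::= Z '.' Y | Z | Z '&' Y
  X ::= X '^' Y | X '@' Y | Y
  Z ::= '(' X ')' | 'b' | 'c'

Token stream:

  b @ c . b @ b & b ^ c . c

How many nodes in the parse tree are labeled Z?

[X [X [X [X [Y [Z b]]] @ [Y [Z c] . [Y [Z b]]]] @ [Y [Z b] & [Y [Z b]]]] ^ [Y [Z c] . [Y [Z c]]]]

7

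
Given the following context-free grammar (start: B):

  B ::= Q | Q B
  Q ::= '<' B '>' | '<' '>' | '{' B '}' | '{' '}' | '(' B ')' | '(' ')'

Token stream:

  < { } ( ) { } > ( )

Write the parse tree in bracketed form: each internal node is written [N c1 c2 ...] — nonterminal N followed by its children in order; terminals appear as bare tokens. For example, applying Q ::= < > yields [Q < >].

B
Q B
< B > B
< Q B > B
< { } B > B
< { } Q B > B
< { } ( ) B > B
< { } ( ) Q > B
< { } ( ) { } > B
< { } ( ) { } > Q
< { } ( ) { } > ( )

[B [Q < [B [Q { }] [B [Q ( )] [B [Q { }]]]] >] [B [Q ( )]]]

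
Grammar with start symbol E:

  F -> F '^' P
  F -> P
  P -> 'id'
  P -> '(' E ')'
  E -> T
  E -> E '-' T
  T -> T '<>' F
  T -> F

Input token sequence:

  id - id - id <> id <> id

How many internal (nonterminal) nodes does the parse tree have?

[E [E [E [T [F [P id]]]] - [T [F [P id]]]] - [T [T [T [F [P id]]] <> [F [P id]]] <> [F [P id]]]]

18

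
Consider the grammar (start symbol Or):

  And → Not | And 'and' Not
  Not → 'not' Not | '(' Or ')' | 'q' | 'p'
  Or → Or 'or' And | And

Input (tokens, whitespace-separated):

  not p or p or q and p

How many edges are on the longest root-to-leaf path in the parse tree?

[Or [Or [Or [And [Not not [Not p]]]] or [And [Not p]]] or [And [And [Not q]] and [Not p]]]

6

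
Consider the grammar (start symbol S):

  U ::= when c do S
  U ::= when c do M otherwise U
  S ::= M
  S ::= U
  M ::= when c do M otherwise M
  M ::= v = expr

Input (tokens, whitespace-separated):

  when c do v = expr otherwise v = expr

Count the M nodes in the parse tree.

[S [M when c do [M v = expr] otherwise [M v = expr]]]

3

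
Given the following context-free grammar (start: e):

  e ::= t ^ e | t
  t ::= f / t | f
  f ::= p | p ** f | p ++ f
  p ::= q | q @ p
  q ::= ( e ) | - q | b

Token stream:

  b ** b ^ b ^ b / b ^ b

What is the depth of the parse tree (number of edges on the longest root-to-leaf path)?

[e [t [f [p [q b]] ** [f [p [q b]]]]] ^ [e [t [f [p [q b]]]] ^ [e [t [f [p [q b]]] / [t [f [p [q b]]]]] ^ [e [t [f [p [q b]]]]]]]]

8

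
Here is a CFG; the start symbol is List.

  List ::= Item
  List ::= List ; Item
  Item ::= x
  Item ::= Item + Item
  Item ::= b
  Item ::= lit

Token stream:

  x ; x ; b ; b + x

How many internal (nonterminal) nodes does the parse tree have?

10

[List [List [List [List [Item x]] ; [Item x]] ; [Item b]] ; [Item [Item b] + [Item x]]]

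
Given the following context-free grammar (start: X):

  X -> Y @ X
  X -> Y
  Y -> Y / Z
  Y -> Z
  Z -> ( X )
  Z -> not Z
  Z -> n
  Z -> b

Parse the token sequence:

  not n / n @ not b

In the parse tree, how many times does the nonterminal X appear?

[X [Y [Y [Z not [Z n]]] / [Z n]] @ [X [Y [Z not [Z b]]]]]

2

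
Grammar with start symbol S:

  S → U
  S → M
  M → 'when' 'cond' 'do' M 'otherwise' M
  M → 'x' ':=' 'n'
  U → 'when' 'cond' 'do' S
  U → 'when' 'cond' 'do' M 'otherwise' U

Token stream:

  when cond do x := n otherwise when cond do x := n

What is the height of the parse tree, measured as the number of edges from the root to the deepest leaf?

[S [U when cond do [M x := n] otherwise [U when cond do [S [M x := n]]]]]

5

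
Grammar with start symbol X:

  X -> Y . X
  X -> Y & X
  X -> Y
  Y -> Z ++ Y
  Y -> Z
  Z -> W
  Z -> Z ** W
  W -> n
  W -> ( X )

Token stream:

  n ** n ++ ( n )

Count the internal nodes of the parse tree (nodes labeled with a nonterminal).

[X [Y [Z [Z [W n]] ** [W n]] ++ [Y [Z [W ( [X [Y [Z [W n]]]] )]]]]]

13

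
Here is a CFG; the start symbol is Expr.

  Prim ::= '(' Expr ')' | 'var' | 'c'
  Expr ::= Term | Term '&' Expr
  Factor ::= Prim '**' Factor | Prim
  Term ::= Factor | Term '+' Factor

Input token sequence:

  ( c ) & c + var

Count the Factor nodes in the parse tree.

4

[Expr [Term [Factor [Prim ( [Expr [Term [Factor [Prim c]]]] )]]] & [Expr [Term [Term [Factor [Prim c]]] + [Factor [Prim var]]]]]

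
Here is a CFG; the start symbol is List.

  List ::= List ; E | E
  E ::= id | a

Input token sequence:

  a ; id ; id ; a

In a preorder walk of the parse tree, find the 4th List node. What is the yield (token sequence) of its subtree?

[List [List [List [List [E a]] ; [E id]] ; [E id]] ; [E a]]

a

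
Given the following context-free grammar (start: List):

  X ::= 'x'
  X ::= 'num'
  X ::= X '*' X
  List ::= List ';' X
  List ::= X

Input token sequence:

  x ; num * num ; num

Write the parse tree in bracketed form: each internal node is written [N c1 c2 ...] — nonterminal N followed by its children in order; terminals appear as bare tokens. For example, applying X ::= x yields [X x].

[List [List [List [X x]] ; [X [X num] * [X num]]] ; [X num]]

List
List ; X
List ; X ; X
X ; X ; X
x ; X ; X
x ; X * X ; X
x ; num * X ; X
x ; num * num ; X
x ; num * num ; num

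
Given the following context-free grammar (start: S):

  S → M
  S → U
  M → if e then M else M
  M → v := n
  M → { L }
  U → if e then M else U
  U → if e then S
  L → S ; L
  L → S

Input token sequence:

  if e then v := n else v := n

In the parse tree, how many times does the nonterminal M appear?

[S [M if e then [M v := n] else [M v := n]]]

3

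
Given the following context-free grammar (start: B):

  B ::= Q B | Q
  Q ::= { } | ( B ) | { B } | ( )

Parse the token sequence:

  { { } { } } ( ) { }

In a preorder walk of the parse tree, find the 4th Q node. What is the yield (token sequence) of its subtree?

[B [Q { [B [Q { }] [B [Q { }]]] }] [B [Q ( )] [B [Q { }]]]]

( )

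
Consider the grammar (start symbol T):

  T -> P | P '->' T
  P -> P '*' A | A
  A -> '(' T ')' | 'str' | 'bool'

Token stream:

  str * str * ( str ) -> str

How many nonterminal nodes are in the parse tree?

[T [P [P [P [A str]] * [A str]] * [A ( [T [P [A str]]] )]] -> [T [P [A str]]]]

13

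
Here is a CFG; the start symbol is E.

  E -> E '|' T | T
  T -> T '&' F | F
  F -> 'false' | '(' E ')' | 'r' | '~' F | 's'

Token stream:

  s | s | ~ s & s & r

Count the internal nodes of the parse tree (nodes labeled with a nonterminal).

14

[E [E [E [T [F s]]] | [T [F s]]] | [T [T [T [F ~ [F s]]] & [F s]] & [F r]]]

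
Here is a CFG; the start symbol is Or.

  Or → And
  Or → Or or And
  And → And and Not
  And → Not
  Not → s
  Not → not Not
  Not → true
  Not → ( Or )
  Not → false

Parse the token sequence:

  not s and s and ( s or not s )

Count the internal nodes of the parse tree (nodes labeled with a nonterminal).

15

[Or [And [And [And [Not not [Not s]]] and [Not s]] and [Not ( [Or [Or [And [Not s]]] or [And [Not not [Not s]]]] )]]]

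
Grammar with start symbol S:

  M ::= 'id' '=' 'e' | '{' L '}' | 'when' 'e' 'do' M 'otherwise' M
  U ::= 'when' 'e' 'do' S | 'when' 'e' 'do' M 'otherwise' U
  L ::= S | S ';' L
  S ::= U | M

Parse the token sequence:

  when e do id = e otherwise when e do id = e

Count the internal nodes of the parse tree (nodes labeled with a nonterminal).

[S [U when e do [M id = e] otherwise [U when e do [S [M id = e]]]]]

6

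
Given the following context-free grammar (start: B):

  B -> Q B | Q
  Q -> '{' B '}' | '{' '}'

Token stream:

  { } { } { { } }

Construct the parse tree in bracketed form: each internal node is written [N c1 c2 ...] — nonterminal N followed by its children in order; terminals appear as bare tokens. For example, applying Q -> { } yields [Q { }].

B
Q B
{ } B
{ } Q B
{ } { } B
{ } { } Q
{ } { } { B }
{ } { } { Q }
{ } { } { { } }

[B [Q { }] [B [Q { }] [B [Q { [B [Q { }]] }]]]]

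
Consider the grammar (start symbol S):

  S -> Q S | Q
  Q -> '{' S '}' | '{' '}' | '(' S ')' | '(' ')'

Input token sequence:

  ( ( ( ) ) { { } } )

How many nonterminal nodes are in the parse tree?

10

[S [Q ( [S [Q ( [S [Q ( )]] )] [S [Q { [S [Q { }]] }]]] )]]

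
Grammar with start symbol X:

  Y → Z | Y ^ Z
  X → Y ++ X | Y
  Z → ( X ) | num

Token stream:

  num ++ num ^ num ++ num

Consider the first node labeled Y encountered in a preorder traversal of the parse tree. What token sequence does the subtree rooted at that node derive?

num

[X [Y [Z num]] ++ [X [Y [Y [Z num]] ^ [Z num]] ++ [X [Y [Z num]]]]]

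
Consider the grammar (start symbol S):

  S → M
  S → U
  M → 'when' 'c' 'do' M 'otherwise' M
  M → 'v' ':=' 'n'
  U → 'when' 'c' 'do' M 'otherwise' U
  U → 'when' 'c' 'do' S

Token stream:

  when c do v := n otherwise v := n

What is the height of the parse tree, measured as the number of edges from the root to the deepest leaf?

[S [M when c do [M v := n] otherwise [M v := n]]]

3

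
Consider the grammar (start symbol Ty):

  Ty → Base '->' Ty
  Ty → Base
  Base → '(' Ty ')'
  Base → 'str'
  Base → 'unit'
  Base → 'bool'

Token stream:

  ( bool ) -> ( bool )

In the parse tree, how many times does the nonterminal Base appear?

4

[Ty [Base ( [Ty [Base bool]] )] -> [Ty [Base ( [Ty [Base bool]] )]]]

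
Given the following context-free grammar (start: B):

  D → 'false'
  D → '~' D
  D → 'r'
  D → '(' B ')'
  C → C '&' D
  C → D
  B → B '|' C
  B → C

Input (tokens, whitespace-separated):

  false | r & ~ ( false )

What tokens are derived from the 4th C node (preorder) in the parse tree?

false

[B [B [C [D false]]] | [C [C [D r]] & [D ~ [D ( [B [C [D false]]] )]]]]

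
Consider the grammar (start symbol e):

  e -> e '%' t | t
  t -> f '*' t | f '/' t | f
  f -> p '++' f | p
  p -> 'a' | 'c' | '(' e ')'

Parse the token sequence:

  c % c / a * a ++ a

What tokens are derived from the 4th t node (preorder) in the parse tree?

[e [e [t [f [p c]]]] % [t [f [p c]] / [t [f [p a]] * [t [f [p a] ++ [f [p a]]]]]]]

a ++ a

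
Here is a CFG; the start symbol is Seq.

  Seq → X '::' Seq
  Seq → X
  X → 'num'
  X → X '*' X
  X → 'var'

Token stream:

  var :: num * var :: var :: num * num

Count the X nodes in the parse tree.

[Seq [X var] :: [Seq [X [X num] * [X var]] :: [Seq [X var] :: [Seq [X [X num] * [X num]]]]]]

8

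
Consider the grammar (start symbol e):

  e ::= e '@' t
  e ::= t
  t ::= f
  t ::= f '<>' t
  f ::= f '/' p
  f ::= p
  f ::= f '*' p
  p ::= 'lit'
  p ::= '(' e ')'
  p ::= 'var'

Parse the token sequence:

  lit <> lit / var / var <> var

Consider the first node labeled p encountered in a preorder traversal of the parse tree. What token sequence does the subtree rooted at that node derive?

lit

[e [t [f [p lit]] <> [t [f [f [f [p lit]] / [p var]] / [p var]] <> [t [f [p var]]]]]]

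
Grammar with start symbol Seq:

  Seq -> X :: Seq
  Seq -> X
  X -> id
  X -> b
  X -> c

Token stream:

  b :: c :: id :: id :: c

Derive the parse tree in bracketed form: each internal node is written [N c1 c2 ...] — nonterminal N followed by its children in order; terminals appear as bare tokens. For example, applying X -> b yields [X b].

Seq
X :: Seq
b :: Seq
b :: X :: Seq
b :: c :: Seq
b :: c :: X :: Seq
b :: c :: id :: Seq
b :: c :: id :: X :: Seq
b :: c :: id :: id :: Seq
b :: c :: id :: id :: X
b :: c :: id :: id :: c

[Seq [X b] :: [Seq [X c] :: [Seq [X id] :: [Seq [X id] :: [Seq [X c]]]]]]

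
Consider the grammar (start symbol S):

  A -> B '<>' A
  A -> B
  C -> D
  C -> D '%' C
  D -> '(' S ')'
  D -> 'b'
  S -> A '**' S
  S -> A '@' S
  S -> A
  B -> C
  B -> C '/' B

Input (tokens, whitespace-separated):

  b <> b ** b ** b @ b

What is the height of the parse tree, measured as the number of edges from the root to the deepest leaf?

8

[S [A [B [C [D b]]] <> [A [B [C [D b]]]]] ** [S [A [B [C [D b]]]] ** [S [A [B [C [D b]]]] @ [S [A [B [C [D b]]]]]]]]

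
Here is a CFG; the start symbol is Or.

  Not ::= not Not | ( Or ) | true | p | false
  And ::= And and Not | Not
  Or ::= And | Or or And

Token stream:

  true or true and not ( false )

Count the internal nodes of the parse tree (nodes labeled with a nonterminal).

12

[Or [Or [And [Not true]]] or [And [And [Not true]] and [Not not [Not ( [Or [And [Not false]]] )]]]]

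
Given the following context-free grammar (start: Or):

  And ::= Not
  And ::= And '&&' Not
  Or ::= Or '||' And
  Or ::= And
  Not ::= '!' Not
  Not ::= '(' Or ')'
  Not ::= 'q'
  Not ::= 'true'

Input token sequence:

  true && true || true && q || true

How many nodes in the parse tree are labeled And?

5

[Or [Or [Or [And [And [Not true]] && [Not true]]] || [And [And [Not true]] && [Not q]]] || [And [Not true]]]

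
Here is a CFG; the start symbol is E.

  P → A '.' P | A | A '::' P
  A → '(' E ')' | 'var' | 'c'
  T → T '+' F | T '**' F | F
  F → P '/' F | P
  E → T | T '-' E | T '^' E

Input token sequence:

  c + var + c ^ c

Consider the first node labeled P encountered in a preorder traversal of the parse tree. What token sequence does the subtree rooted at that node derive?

[E [T [T [T [F [P [A c]]]] + [F [P [A var]]]] + [F [P [A c]]]] ^ [E [T [F [P [A c]]]]]]

c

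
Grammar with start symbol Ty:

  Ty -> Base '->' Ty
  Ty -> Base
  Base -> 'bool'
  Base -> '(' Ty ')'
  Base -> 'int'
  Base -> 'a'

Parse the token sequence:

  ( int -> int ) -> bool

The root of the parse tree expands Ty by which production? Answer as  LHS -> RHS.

[Ty [Base ( [Ty [Base int] -> [Ty [Base int]]] )] -> [Ty [Base bool]]]

Ty -> Base '->' Ty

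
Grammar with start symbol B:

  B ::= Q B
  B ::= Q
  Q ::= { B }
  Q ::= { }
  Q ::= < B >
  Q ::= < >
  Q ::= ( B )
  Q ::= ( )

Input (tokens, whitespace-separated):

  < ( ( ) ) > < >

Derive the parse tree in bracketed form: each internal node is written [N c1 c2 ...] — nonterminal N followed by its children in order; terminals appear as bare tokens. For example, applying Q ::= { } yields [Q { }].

B
Q B
< B > B
< Q > B
< ( B ) > B
< ( Q ) > B
< ( ( ) ) > B
< ( ( ) ) > Q
< ( ( ) ) > < >

[B [Q < [B [Q ( [B [Q ( )]] )]] >] [B [Q < >]]]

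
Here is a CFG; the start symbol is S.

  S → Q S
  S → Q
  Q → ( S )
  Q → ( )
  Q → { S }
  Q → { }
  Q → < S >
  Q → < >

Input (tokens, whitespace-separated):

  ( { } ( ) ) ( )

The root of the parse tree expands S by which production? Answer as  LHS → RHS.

S → Q S

[S [Q ( [S [Q { }] [S [Q ( )]]] )] [S [Q ( )]]]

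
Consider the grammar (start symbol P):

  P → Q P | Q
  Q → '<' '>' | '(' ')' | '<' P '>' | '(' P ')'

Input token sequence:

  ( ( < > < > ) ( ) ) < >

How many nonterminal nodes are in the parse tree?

[P [Q ( [P [Q ( [P [Q < >] [P [Q < >]]] )] [P [Q ( )]]] )] [P [Q < >]]]

12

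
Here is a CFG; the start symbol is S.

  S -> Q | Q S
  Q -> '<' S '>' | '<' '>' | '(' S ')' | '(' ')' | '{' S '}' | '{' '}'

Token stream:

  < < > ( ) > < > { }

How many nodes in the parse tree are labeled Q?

5

[S [Q < [S [Q < >] [S [Q ( )]]] >] [S [Q < >] [S [Q { }]]]]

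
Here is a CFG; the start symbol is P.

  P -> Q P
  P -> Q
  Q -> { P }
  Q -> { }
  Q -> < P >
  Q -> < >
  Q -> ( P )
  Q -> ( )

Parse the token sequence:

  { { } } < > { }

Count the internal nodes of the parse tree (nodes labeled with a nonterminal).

[P [Q { [P [Q { }]] }] [P [Q < >] [P [Q { }]]]]

8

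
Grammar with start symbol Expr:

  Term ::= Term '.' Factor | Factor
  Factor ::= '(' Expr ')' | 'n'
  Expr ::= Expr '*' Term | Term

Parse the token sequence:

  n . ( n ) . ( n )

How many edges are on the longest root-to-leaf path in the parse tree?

7

[Expr [Term [Term [Term [Factor n]] . [Factor ( [Expr [Term [Factor n]]] )]] . [Factor ( [Expr [Term [Factor n]]] )]]]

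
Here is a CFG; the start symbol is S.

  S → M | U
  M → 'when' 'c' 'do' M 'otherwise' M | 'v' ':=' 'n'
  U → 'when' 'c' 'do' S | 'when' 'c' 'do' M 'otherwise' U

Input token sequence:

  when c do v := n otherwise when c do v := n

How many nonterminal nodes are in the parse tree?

6

[S [U when c do [M v := n] otherwise [U when c do [S [M v := n]]]]]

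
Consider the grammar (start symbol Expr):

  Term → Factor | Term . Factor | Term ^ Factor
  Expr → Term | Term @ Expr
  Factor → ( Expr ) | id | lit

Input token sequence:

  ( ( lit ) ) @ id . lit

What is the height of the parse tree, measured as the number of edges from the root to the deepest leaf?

[Expr [Term [Factor ( [Expr [Term [Factor ( [Expr [Term [Factor lit]]] )]]] )]] @ [Expr [Term [Term [Factor id]] . [Factor lit]]]]

9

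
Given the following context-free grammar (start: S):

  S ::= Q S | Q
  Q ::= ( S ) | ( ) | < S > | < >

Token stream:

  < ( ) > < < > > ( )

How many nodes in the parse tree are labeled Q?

5

[S [Q < [S [Q ( )]] >] [S [Q < [S [Q < >]] >] [S [Q ( )]]]]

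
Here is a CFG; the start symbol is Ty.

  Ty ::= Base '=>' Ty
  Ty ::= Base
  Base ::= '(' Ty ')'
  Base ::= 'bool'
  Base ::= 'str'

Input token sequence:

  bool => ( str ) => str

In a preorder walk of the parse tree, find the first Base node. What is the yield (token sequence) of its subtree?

bool

[Ty [Base bool] => [Ty [Base ( [Ty [Base str]] )] => [Ty [Base str]]]]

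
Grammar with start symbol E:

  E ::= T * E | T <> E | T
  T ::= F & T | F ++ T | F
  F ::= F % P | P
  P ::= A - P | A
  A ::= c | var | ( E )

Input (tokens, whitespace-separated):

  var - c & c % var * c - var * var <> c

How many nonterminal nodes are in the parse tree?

31

[E [T [F [P [A var] - [P [A c]]]] & [T [F [F [P [A c]]] % [P [A var]]]]] * [E [T [F [P [A c] - [P [A var]]]]] * [E [T [F [P [A var]]]] <> [E [T [F [P [A c]]]]]]]]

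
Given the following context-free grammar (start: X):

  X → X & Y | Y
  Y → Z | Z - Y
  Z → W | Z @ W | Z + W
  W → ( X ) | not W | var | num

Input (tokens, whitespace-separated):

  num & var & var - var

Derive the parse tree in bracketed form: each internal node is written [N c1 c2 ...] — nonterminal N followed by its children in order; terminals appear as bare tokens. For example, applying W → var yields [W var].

[X [X [X [Y [Z [W num]]]] & [Y [Z [W var]]]] & [Y [Z [W var]] - [Y [Z [W var]]]]]

X
X & Y
X & Y & Y
Y & Y & Y
Z & Y & Y
W & Y & Y
num & Y & Y
num & Z & Y
num & W & Y
num & var & Y
num & var & Z - Y
num & var & W - Y
num & var & var - Y
num & var & var - Z
num & var & var - W
num & var & var - var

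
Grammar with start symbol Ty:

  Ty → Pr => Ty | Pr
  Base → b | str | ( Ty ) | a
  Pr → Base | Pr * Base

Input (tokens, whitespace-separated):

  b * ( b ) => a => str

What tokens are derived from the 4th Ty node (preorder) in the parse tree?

[Ty [Pr [Pr [Base b]] * [Base ( [Ty [Pr [Base b]]] )]] => [Ty [Pr [Base a]] => [Ty [Pr [Base str]]]]]

str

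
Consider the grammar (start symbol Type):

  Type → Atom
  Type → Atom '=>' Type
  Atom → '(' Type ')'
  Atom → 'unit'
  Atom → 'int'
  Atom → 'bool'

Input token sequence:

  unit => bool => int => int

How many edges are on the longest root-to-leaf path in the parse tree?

5

[Type [Atom unit] => [Type [Atom bool] => [Type [Atom int] => [Type [Atom int]]]]]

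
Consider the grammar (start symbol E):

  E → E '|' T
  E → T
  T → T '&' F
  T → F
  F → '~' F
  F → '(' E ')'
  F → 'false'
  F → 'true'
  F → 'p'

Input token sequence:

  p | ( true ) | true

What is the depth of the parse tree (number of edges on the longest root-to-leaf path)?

7

[E [E [E [T [F p]]] | [T [F ( [E [T [F true]]] )]]] | [T [F true]]]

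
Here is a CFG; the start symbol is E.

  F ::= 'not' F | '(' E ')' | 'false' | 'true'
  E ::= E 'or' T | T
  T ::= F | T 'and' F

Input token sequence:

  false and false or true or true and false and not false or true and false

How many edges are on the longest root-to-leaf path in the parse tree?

7

[E [E [E [E [T [T [F false]] and [F false]]] or [T [F true]]] or [T [T [T [F true]] and [F false]] and [F not [F false]]]] or [T [T [F true]] and [F false]]]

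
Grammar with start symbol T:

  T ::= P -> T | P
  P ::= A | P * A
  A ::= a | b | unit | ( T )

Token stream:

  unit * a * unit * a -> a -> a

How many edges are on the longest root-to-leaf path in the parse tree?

[T [P [P [P [P [A unit]] * [A a]] * [A unit]] * [A a]] -> [T [P [A a]] -> [T [P [A a]]]]]

6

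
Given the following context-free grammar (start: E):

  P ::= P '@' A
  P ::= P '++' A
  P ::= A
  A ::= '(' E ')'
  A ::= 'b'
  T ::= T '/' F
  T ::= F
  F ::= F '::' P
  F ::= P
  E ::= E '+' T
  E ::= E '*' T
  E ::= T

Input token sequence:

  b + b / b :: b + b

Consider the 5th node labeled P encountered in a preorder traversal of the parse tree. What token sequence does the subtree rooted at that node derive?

[E [E [E [T [F [P [A b]]]]] + [T [T [F [P [A b]]]] / [F [F [P [A b]]] :: [P [A b]]]]] + [T [F [P [A b]]]]]

b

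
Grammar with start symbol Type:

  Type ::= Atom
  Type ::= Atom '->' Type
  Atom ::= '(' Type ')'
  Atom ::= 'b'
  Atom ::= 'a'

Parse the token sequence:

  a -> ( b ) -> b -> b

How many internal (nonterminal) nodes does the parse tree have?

10

[Type [Atom a] -> [Type [Atom ( [Type [Atom b]] )] -> [Type [Atom b] -> [Type [Atom b]]]]]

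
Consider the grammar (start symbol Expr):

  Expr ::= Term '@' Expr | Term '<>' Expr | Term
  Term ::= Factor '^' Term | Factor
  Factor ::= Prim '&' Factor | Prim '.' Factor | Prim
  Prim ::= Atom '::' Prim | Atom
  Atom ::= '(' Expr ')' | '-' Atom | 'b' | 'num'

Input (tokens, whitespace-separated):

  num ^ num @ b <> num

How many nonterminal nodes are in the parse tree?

19

[Expr [Term [Factor [Prim [Atom num]]] ^ [Term [Factor [Prim [Atom num]]]]] @ [Expr [Term [Factor [Prim [Atom b]]]] <> [Expr [Term [Factor [Prim [Atom num]]]]]]]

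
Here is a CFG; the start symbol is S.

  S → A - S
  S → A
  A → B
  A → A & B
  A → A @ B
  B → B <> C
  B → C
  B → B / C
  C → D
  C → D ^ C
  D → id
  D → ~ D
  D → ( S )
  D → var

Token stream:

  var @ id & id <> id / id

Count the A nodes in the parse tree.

3

[S [A [A [A [B [C [D var]]]] @ [B [C [D id]]]] & [B [B [B [C [D id]]] <> [C [D id]]] / [C [D id]]]]]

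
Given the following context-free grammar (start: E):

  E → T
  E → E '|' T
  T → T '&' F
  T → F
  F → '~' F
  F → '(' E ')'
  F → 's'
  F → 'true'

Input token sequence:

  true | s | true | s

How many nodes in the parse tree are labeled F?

4

[E [E [E [E [T [F true]]] | [T [F s]]] | [T [F true]]] | [T [F s]]]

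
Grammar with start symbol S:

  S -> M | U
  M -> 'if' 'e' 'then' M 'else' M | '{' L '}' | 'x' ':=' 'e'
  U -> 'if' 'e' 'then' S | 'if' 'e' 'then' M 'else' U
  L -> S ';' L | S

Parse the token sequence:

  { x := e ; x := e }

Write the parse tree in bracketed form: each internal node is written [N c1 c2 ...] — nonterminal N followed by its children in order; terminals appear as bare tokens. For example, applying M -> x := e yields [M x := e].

S
M
{ L }
{ S ; L }
{ M ; L }
{ x := e ; L }
{ x := e ; S }
{ x := e ; M }
{ x := e ; x := e }

[S [M { [L [S [M x := e]] ; [L [S [M x := e]]]] }]]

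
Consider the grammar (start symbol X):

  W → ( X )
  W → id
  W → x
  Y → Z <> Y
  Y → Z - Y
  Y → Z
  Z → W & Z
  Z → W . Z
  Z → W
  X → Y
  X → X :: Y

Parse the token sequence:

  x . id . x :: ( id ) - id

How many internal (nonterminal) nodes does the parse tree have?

19

[X [X [Y [Z [W x] . [Z [W id] . [Z [W x]]]]]] :: [Y [Z [W ( [X [Y [Z [W id]]]] )]] - [Y [Z [W id]]]]]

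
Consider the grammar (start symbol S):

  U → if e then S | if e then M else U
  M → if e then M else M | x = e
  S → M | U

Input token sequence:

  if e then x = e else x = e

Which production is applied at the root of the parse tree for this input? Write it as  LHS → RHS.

[S [M if e then [M x = e] else [M x = e]]]

S → M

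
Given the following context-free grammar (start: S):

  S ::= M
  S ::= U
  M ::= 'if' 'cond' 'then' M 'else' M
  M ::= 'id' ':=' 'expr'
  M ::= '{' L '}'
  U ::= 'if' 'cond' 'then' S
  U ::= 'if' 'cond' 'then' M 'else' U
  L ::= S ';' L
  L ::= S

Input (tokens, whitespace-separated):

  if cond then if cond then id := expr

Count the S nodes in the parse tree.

[S [U if cond then [S [U if cond then [S [M id := expr]]]]]]

3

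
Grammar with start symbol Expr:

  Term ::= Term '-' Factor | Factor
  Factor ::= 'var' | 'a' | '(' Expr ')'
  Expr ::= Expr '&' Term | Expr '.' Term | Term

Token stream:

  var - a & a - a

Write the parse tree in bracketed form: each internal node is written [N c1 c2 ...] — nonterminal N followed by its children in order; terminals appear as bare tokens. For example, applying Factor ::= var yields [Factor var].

[Expr [Expr [Term [Term [Factor var]] - [Factor a]]] & [Term [Term [Factor a]] - [Factor a]]]

Expr
Expr & Term
Term & Term
Term - Factor & Term
Factor - Factor & Term
var - Factor & Term
var - a & Term
var - a & Term - Factor
var - a & Factor - Factor
var - a & a - Factor
var - a & a - a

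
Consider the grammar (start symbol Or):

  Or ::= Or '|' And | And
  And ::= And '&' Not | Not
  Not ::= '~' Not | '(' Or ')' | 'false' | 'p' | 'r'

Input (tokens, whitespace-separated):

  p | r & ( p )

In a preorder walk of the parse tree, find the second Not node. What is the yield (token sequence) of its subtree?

r

[Or [Or [And [Not p]]] | [And [And [Not r]] & [Not ( [Or [And [Not p]]] )]]]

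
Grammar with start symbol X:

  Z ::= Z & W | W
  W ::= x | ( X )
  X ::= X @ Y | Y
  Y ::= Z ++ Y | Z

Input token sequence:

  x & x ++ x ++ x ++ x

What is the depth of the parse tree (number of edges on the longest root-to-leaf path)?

7

[X [Y [Z [Z [W x]] & [W x]] ++ [Y [Z [W x]] ++ [Y [Z [W x]] ++ [Y [Z [W x]]]]]]]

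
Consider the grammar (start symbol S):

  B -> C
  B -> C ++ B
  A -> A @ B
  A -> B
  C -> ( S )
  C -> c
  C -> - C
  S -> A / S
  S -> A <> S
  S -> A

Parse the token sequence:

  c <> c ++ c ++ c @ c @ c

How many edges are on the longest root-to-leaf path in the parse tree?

9

[S [A [B [C c]]] <> [S [A [A [A [B [C c] ++ [B [C c] ++ [B [C c]]]]] @ [B [C c]]] @ [B [C c]]]]]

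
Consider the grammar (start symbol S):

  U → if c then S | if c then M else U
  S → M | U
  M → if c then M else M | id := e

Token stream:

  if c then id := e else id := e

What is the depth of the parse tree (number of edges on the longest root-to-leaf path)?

[S [M if c then [M id := e] else [M id := e]]]

3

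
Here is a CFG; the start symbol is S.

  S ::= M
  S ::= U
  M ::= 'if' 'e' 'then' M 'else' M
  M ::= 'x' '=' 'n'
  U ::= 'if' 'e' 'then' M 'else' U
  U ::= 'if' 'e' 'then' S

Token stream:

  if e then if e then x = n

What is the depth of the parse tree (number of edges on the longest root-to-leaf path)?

[S [U if e then [S [U if e then [S [M x = n]]]]]]

6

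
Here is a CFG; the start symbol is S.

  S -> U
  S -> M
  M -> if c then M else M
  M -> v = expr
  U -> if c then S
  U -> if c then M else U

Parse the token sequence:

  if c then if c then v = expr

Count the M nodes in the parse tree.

1

[S [U if c then [S [U if c then [S [M v = expr]]]]]]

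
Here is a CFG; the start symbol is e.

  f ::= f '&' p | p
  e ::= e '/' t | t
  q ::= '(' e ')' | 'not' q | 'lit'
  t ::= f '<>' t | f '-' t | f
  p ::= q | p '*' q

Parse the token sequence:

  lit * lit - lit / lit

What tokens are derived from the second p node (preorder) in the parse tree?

[e [e [t [f [p [p [q lit]] * [q lit]]] - [t [f [p [q lit]]]]]] / [t [f [p [q lit]]]]]

lit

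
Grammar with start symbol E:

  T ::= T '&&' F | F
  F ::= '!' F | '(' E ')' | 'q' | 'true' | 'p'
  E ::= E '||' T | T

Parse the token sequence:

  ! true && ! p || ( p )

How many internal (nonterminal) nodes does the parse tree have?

[E [E [T [T [F ! [F true]]] && [F ! [F p]]]] || [T [F ( [E [T [F p]]] )]]]

13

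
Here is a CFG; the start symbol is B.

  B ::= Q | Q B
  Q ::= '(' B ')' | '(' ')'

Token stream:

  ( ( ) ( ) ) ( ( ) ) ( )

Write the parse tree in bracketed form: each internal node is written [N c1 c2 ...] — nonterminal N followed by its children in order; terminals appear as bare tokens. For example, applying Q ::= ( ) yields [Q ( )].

B
Q B
( B ) B
( Q B ) B
( ( ) B ) B
( ( ) Q ) B
( ( ) ( ) ) B
( ( ) ( ) ) Q B
( ( ) ( ) ) ( B ) B
( ( ) ( ) ) ( Q ) B
( ( ) ( ) ) ( ( ) ) B
( ( ) ( ) ) ( ( ) ) Q
( ( ) ( ) ) ( ( ) ) ( )

[B [Q ( [B [Q ( )] [B [Q ( )]]] )] [B [Q ( [B [Q ( )]] )] [B [Q ( )]]]]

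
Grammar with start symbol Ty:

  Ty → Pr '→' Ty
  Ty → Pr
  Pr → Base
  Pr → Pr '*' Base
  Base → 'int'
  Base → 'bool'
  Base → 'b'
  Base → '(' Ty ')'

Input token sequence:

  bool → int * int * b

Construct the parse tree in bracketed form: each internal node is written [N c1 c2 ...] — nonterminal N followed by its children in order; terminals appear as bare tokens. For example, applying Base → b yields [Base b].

[Ty [Pr [Base bool]] → [Ty [Pr [Pr [Pr [Base int]] * [Base int]] * [Base b]]]]

Ty
Pr → Ty
Base → Ty
bool → Ty
bool → Pr
bool → Pr * Base
bool → Pr * Base * Base
bool → Base * Base * Base
bool → int * Base * Base
bool → int * int * Base
bool → int * int * b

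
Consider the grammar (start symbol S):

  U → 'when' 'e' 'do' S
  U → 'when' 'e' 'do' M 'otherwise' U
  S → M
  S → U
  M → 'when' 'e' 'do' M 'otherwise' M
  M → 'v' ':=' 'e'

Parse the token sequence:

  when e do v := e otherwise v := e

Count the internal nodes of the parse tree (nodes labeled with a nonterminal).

[S [M when e do [M v := e] otherwise [M v := e]]]

4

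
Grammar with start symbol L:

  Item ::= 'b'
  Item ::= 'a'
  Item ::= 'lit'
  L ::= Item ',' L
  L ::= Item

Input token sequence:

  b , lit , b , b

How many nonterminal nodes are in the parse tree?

[L [Item b] , [L [Item lit] , [L [Item b] , [L [Item b]]]]]

8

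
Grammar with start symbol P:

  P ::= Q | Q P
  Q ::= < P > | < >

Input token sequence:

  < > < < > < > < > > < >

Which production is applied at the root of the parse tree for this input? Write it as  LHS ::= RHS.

P ::= Q P

[P [Q < >] [P [Q < [P [Q < >] [P [Q < >] [P [Q < >]]]] >] [P [Q < >]]]]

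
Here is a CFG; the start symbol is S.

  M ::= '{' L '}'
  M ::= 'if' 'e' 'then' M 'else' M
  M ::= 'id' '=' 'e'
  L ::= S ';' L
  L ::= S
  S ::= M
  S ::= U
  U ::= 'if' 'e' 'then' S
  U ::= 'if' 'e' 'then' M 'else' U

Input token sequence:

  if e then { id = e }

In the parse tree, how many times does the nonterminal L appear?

1

[S [U if e then [S [M { [L [S [M id = e]]] }]]]]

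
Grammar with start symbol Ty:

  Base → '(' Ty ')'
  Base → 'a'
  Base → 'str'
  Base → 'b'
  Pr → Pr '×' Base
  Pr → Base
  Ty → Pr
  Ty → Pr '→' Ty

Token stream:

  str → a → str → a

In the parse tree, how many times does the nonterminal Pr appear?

[Ty [Pr [Base str]] → [Ty [Pr [Base a]] → [Ty [Pr [Base str]] → [Ty [Pr [Base a]]]]]]

4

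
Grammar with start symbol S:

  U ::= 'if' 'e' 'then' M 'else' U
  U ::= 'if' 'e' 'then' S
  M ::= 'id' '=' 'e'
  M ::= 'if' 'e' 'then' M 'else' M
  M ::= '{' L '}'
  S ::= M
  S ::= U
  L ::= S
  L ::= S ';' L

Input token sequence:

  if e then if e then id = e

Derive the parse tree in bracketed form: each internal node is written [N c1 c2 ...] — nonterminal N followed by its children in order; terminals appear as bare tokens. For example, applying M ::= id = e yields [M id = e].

[S [U if e then [S [U if e then [S [M id = e]]]]]]

S
U
if e then S
if e then U
if e then if e then S
if e then if e then M
if e then if e then id = e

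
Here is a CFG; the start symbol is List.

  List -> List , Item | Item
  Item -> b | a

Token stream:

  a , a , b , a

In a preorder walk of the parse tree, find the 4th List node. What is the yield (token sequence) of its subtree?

a

[List [List [List [List [Item a]] , [Item a]] , [Item b]] , [Item a]]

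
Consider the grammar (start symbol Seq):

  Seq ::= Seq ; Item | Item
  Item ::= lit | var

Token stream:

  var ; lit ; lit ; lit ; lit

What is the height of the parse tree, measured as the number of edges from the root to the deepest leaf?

[Seq [Seq [Seq [Seq [Seq [Item var]] ; [Item lit]] ; [Item lit]] ; [Item lit]] ; [Item lit]]

6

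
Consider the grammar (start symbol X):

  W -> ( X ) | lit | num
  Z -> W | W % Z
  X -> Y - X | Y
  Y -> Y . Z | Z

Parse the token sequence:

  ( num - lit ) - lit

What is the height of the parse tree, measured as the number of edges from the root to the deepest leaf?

9

[X [Y [Z [W ( [X [Y [Z [W num]]] - [X [Y [Z [W lit]]]]] )]]] - [X [Y [Z [W lit]]]]]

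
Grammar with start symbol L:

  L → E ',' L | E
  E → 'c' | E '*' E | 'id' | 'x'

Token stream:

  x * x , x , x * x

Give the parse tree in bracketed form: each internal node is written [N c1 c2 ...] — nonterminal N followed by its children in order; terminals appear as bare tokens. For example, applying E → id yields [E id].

[L [E [E x] * [E x]] , [L [E x] , [L [E [E x] * [E x]]]]]

L
E , L
E * E , L
x * E , L
x * x , L
x * x , E , L
x * x , x , L
x * x , x , E
x * x , x , E * E
x * x , x , x * E
x * x , x , x * x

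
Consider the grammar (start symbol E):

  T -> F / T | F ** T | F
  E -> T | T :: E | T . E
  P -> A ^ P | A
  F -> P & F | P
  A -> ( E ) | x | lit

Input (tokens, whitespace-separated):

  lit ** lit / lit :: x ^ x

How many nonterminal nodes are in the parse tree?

20

[E [T [F [P [A lit]]] ** [T [F [P [A lit]]] / [T [F [P [A lit]]]]]] :: [E [T [F [P [A x] ^ [P [A x]]]]]]]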